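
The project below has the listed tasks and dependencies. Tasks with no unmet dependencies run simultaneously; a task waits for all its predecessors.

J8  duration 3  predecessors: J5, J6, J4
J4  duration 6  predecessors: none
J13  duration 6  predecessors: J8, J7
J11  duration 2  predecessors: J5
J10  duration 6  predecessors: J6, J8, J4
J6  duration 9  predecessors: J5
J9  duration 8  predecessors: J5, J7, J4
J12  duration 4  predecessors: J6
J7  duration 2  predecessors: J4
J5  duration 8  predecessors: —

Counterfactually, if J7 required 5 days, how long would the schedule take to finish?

26

As given, the longest chain is J5→J6→J8→J10 = 8+9+3+6 = 26, so the finish is 26 days.
The longest path through J7 is only 16 days, so J7 has float 10.
No other chain overtakes it, so the finish is 26 days.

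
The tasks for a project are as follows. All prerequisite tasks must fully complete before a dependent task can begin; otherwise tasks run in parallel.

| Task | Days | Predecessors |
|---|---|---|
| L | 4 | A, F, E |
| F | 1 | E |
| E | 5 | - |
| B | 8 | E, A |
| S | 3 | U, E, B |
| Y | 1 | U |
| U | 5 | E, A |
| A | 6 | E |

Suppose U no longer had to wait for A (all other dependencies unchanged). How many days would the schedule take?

Original critical path: E→A→B→S = 5+6+8+3 = 22 ⇒ 22 days.
Without A→U, U's earliest start moves from 11 to 5.
After: E→A→B→S = 5+6+8+3 = 22 → 22 days.

22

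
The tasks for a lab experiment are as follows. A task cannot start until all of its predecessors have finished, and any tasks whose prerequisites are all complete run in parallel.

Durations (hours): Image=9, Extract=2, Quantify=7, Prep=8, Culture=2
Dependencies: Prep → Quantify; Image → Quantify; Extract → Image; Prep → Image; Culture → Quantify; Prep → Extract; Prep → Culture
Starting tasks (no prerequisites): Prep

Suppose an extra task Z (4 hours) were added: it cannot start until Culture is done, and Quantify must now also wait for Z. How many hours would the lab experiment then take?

Originally the lab experiment takes 26 hours.
With Z inserted, Quantify now waits for max(Image, Prep, Culture, Z).
New critical path: Prep→Extract→Image→Quantify = 8+2+9+7 = 26 ⇒ 26 hours.

26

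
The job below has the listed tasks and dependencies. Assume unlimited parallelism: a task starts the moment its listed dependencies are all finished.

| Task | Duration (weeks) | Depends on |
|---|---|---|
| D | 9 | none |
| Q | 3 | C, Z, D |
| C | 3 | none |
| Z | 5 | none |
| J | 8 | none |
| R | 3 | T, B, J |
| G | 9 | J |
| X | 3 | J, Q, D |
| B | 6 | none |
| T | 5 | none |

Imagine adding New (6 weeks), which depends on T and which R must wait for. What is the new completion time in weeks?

Originally the job takes 17 weeks.
With New inserted, R now waits for max(T, B, J, New).
New critical path: J→G = 8+9 = 17 ⇒ 17 weeks.

17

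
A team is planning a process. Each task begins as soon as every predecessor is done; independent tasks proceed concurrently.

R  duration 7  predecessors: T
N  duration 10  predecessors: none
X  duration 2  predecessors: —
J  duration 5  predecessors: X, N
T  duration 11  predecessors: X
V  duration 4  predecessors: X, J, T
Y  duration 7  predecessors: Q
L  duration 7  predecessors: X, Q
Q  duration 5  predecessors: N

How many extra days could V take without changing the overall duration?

3

Critical path: N→Q→L = 10+5+7 = 22, so the finish is 22 days.
Longest path through V: 19 days (earliest finish 19, latest finish 22).
Float = 22 − 19 = 3.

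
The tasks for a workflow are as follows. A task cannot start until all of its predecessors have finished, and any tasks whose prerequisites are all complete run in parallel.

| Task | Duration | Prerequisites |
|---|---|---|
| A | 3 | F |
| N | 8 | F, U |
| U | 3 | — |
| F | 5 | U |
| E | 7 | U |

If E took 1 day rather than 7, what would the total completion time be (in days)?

Baseline: U→F→N = 3+5+8 = 16 → 16 days.
The longest path through E is only 10 days, so E has float 6.
That remains the longest chain; total 16 days.

16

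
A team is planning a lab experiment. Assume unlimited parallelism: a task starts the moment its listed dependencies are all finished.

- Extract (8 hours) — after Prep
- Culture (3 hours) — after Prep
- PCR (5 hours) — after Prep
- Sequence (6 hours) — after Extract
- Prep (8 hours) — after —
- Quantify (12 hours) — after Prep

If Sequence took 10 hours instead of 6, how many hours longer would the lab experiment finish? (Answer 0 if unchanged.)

The binding path is Prep→Extract→Sequence = 8+8+6 = 22; finish at 22 hours.
Since Sequence is critical, the +4 change carries straight to that chain (now 26 hours).
That remains the longest chain; total 26 hours.
Change in finish: 26 − 22 = +4 hours.

4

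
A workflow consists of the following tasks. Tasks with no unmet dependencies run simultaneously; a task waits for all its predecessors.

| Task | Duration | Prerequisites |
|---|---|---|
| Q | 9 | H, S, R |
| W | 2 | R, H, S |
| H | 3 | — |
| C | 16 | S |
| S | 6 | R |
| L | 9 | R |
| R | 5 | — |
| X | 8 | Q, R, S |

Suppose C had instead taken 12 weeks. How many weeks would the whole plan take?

28

Critical path before the change: R→S→Q→X = 5+6+9+8 = 28 giving 28 weeks.
The longest path through C is only 27 weeks, so C has float 1.
No other chain overtakes it, so the finish is 28 weeks.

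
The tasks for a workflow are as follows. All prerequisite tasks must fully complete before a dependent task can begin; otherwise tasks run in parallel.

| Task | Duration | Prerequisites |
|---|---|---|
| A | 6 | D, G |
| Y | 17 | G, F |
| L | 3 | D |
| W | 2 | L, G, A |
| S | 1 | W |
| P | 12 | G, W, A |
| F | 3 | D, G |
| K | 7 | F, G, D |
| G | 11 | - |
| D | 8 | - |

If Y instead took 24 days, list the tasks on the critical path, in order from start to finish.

Baseline: G→F→Y = 11+3+17 = 31 → 31 days.
Y lies on that path, so at 24 days the path becomes 38 days.
The critical path is still G→F→Y; finish is now 38 days.

G, F, Y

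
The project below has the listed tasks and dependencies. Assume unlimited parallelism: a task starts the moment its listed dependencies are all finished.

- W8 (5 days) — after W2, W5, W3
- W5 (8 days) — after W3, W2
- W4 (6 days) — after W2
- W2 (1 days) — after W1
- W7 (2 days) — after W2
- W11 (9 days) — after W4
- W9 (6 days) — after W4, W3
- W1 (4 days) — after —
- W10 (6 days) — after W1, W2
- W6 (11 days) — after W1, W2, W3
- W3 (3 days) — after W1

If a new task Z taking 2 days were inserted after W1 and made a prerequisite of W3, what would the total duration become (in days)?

Originally the plan takes 20 days.
With Z inserted, W3 now waits for max(W1, Z).
New critical path: W1→Z→W3→W5→W8 = 4+2+3+8+5 = 22 ⇒ 22 days.

22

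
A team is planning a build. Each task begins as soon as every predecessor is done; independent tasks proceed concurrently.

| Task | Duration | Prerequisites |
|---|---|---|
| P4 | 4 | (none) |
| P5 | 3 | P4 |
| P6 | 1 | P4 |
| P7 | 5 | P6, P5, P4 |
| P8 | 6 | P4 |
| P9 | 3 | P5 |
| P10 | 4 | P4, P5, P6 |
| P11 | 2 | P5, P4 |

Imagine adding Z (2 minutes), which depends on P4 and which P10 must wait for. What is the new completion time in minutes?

12

Originally the project takes 12 minutes.
With Z inserted, P10 now waits for max(P4, P5, P6, Z).
New critical path: P4→P5→P7 = 4+3+5 = 12 ⇒ 12 minutes.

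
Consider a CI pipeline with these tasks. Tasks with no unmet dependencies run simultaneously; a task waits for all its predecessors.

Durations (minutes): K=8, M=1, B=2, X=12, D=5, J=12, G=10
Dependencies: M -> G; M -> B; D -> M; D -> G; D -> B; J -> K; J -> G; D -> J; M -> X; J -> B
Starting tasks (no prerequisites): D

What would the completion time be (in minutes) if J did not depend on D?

Original critical path: D→J→G = 5+12+10 = 27 ⇒ 27 minutes.
Without D→J, J's earliest start moves from 5 to 0.
New critical path: J→G = 12+10 = 22 ⇒ 22 minutes.

22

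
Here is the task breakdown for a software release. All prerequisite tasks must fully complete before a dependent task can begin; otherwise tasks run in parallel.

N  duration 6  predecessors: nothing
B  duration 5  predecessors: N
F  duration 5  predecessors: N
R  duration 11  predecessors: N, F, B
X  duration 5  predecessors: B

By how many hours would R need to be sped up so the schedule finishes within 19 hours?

Current finish: 22 hours; target: 19.
R is on every critical path, so each hour cut from R cuts the finish by one (this holds down to a finish of 16).
Need 22 − 19 = 3 hours off R → R becomes 8 hours, finish becomes 19.

3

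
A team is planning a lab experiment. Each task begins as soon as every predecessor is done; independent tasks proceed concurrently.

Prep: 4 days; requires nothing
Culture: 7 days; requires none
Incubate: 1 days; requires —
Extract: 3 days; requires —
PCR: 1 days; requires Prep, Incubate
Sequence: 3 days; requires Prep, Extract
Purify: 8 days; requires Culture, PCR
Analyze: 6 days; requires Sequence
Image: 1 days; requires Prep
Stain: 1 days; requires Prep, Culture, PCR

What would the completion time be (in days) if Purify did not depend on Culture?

13

Before: longest chain Culture→Purify = 7+8 = 15, finish 15.
Without Culture→Purify, Purify's earliest start moves from 7 to 5.
New critical path: Prep→PCR→Purify = 4+1+8 = 13 ⇒ 13 days.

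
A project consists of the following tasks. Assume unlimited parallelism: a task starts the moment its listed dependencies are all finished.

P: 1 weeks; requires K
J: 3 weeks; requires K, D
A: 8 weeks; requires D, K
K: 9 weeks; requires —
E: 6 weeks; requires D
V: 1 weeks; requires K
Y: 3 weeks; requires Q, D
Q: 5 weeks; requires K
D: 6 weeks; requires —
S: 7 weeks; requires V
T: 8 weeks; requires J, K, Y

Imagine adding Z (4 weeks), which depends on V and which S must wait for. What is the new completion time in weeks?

Originally the project takes 25 weeks.
With Z inserted, S now waits for max(V, Z).
New critical path: K→Q→Y→T = 9+5+3+8 = 25 ⇒ 25 weeks.

25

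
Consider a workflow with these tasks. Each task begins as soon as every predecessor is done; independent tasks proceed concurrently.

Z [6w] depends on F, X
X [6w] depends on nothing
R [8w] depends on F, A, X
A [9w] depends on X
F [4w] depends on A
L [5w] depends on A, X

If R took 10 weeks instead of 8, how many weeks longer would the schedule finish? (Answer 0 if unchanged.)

As given, the longest chain is X→A→F→R = 6+9+4+8 = 27, so the finish is 27 weeks.
Since R is critical, the +2 change carries straight to that chain (now 29 weeks).
No other chain overtakes it, so the finish is 29 weeks.
Change in finish: 29 − 27 = +2 weeks.

2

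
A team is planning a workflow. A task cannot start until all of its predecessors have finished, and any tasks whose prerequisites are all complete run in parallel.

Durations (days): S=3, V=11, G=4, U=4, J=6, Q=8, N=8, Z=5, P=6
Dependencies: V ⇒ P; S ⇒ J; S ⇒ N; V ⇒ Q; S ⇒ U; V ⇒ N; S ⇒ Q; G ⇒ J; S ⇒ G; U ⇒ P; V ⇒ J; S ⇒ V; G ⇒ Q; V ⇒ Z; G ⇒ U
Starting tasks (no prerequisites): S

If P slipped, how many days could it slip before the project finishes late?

Critical path: S→V→Q = 3+11+8 = 22, so the finish is 22 days.
Longest path through P: 20 days (earliest finish 20, latest finish 22).
Slack of P = 16 − 14 = 2 days.

2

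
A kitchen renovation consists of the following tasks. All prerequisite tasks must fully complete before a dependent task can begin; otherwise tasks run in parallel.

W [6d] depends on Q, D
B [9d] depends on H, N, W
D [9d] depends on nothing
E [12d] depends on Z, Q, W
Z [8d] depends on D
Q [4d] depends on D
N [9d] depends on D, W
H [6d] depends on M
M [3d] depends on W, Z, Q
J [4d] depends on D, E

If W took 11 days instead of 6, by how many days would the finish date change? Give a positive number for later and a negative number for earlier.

Baseline: D→Q→W→M→H→B = 9+4+6+3+6+9 = 37 → 37 days.
Since W is critical, the +5 change carries straight to that chain (now 42 days).
No other chain overtakes it, so the finish is 42 days.
Change in finish: 42 − 37 = +5 days.

5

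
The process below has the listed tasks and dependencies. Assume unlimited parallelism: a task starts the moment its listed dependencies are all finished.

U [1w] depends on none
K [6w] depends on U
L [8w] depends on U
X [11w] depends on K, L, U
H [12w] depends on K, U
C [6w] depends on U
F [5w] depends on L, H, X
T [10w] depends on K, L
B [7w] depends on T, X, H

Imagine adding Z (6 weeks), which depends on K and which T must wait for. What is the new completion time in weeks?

30

Originally the project takes 27 weeks.
With Z inserted, T now waits for max(K, L, Z).
New critical path: U→K→Z→T→B = 1+6+6+10+7 = 30 ⇒ 30 weeks.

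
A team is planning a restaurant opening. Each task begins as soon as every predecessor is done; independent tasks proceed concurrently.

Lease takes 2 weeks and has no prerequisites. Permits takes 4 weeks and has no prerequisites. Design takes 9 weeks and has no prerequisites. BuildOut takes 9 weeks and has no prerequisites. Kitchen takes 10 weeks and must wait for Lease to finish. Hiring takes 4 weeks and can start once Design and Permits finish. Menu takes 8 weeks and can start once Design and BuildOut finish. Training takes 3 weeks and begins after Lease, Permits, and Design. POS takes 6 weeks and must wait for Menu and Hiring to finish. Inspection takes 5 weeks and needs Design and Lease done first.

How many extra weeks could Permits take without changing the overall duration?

9

Critical path: Design→Menu→POS = 9+8+6 = 23, so the finish is 23 weeks.
Longest path through Permits: 14 weeks (earliest finish 4, latest finish 13).
Float = 23 − 14 = 9.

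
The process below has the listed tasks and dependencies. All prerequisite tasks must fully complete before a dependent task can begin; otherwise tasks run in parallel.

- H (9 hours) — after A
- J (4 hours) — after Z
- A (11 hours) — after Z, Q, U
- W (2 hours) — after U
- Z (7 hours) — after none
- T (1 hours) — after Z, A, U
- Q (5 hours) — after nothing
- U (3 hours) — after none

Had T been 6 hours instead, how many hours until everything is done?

Baseline: Z→A→H = 7+11+9 = 27 → 27 hours.
The longest path through T is only 19 hours, so T has float 8.
The critical path is still Z→A→H; finish is now 27 hours.

27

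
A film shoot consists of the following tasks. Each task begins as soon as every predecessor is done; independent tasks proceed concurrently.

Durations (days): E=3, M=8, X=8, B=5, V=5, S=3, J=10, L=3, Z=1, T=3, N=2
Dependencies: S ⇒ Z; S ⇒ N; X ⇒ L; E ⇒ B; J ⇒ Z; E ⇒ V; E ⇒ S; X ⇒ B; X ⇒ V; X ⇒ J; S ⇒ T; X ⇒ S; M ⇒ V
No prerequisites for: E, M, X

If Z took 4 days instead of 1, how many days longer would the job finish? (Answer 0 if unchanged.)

As given, the longest chain is X→J→Z = 8+10+1 = 19, so the finish is 19 days.
Since Z is critical, the +3 change carries straight to that chain (now 22 days).
That remains the longest chain; total 22 days.
Change in finish: 22 − 19 = +3 days.

3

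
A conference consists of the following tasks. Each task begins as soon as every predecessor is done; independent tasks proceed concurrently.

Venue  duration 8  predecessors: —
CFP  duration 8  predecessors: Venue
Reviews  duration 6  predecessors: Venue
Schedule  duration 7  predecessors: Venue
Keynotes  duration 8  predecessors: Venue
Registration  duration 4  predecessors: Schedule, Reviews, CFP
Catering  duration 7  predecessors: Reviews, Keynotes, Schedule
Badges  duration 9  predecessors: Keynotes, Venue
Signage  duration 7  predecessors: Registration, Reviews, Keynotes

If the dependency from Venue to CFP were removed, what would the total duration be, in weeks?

Original critical path: Venue→CFP→Registration→Signage = 8+8+4+7 = 27 ⇒ 27 weeks.
Without Venue→CFP, CFP's earliest start moves from 8 to 0.
New critical path: Venue→Schedule→Registration→Signage = 8+7+4+7 = 26 ⇒ 26 weeks.

26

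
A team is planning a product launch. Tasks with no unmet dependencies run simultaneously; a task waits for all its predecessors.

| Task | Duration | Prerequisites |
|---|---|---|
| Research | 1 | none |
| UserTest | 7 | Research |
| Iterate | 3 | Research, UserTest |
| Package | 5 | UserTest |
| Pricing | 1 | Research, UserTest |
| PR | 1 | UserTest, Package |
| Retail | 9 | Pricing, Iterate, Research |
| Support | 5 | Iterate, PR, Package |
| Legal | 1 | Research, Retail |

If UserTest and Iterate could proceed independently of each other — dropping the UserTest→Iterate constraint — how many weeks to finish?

19

Before: longest chain Research→UserTest→Iterate→Retail→Legal = 1+7+3+9+1 = 21, finish 21.
Without UserTest→Iterate, Iterate's earliest start moves from 8 to 1.
New critical path: Research→UserTest→Package→PR→Support = 1+7+5+1+5 = 19 ⇒ 19 weeks.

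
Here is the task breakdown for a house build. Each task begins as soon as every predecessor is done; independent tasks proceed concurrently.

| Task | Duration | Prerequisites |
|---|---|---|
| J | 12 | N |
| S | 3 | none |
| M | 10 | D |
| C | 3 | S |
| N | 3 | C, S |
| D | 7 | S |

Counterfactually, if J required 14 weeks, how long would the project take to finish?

23

Baseline: S→C→N→J = 3+3+3+12 = 21 → 21 weeks.
Since J is critical, the +2 change carries straight to that chain (now 23 weeks).
That remains the longest chain; total 23 weeks.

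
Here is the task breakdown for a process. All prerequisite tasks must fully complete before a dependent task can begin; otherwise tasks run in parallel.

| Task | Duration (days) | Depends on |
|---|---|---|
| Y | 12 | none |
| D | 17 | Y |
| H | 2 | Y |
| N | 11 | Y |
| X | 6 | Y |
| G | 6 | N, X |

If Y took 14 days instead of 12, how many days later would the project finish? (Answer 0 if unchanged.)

2

Actual critical path: Y→D = 12+17 = 29 ⇒ 29 days.
Y is on the critical path; changing it to 14 makes that path 31 days.
That remains the longest chain; total 31 days.
Change in finish: 31 − 29 = +2 days.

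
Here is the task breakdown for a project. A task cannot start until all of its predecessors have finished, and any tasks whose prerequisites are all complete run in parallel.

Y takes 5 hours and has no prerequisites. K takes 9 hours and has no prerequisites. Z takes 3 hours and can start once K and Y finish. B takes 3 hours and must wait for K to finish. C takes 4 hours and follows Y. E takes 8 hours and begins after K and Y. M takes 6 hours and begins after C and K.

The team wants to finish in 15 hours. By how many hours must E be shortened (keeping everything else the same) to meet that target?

Current finish: 17 hours; target: 15.
E is on every critical path, so each hour cut from E cuts the finish by one (this holds down to a finish of 15).
Need 17 − 15 = 2 hours off E → E becomes 6 hours, finish becomes 15.

2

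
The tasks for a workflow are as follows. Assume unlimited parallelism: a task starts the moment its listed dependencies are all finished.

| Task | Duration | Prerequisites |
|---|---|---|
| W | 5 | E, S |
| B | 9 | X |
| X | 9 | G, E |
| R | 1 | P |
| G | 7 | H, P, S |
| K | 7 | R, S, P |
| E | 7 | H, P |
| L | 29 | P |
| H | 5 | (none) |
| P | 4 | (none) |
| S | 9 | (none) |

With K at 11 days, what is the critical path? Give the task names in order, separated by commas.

Actual critical path: S→G→X→B = 9+7+9+9 = 34 ⇒ 34 days.
K is off the critical path — its longest chain is 16 days, giving 18 of slack.
The critical path is still S→G→X→B; finish is now 34 days.

S, G, X, B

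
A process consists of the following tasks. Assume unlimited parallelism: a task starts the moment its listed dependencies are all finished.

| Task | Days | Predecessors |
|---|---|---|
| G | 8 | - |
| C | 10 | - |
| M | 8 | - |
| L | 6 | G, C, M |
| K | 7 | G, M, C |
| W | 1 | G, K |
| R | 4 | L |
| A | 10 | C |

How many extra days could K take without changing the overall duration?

2

Critical path: C→L→R = 10+6+4 = 20, so the finish is 20 days.
Longest path through K: 18 days (earliest finish 17, latest finish 19).
Float = 20 − 18 = 2.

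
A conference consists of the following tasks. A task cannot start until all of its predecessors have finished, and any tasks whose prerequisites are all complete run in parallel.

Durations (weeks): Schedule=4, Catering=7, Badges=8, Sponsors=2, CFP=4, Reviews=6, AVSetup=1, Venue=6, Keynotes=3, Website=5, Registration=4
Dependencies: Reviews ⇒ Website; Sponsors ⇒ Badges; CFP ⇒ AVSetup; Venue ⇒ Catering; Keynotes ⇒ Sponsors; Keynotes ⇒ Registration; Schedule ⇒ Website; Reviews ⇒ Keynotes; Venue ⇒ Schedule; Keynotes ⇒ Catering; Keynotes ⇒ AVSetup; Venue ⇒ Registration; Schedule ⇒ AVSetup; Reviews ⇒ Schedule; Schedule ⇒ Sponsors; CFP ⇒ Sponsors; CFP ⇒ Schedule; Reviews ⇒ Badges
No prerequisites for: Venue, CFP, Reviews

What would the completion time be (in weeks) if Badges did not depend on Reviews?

20

Original critical path: Venue→Schedule→Sponsors→Badges = 6+4+2+8 = 20 ⇒ 20 weeks.
Dropping Reviews→Badges doesn't change Badges's earliest start (12); another predecessor still binds.
New critical path: Venue→Schedule→Sponsors→Badges = 6+4+2+8 = 20 ⇒ 20 weeks.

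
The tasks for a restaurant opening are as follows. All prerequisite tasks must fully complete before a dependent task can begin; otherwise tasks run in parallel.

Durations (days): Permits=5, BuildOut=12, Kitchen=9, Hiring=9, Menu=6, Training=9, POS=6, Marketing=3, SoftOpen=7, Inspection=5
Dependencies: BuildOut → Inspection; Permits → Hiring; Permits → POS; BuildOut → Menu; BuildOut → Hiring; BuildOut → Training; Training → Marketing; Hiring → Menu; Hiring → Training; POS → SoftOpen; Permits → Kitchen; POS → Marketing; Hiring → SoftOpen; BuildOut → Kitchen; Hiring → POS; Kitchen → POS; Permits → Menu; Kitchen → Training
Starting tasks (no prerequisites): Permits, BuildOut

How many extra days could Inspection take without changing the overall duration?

17

Critical path: BuildOut→Kitchen→POS→SoftOpen = 12+9+6+7 = 34, so the finish is 34 days.
The longest chain containing Inspection totals 17 days.
Float = 34 − 17 = 17.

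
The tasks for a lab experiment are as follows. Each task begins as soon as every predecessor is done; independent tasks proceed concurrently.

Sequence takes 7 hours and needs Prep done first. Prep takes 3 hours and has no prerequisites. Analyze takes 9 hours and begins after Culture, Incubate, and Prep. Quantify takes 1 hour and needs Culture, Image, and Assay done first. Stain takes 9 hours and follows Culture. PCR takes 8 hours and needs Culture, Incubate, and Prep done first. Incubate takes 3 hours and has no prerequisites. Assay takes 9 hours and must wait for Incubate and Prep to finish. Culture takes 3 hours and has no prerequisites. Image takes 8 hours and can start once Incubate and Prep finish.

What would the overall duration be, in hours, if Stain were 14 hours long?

17

Baseline: Prep→Assay→Quantify = 3+9+1 = 13 → 13 hours.
Stain has 1 hour of float (longest path through it is 12).
Now Culture→Stain = 3+14 = 17 is longest, so the finish becomes 17 hours.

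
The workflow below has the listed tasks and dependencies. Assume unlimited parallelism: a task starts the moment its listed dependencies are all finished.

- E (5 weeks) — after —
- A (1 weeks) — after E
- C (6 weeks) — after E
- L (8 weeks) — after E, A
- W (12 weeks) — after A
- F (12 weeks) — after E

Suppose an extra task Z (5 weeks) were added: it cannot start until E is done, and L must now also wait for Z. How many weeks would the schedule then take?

18

Originally the schedule takes 18 weeks.
With Z inserted, L now waits for max(E, A, Z).
New critical path: E→Z→L = 5+5+8 = 18 ⇒ 18 weeks.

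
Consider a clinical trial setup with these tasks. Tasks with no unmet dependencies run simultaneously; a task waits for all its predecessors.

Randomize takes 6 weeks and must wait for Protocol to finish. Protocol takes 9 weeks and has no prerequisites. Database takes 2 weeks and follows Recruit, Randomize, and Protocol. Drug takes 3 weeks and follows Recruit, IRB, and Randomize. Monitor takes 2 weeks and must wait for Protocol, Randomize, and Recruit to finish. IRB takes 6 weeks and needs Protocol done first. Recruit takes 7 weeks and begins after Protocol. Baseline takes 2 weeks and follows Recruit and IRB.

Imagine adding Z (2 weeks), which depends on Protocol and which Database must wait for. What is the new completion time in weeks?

Originally the schedule takes 19 weeks.
With Z inserted, Database now waits for max(Recruit, Randomize, Protocol, Z).
New critical path: Protocol→Recruit→Drug = 9+7+3 = 19 ⇒ 19 weeks.

19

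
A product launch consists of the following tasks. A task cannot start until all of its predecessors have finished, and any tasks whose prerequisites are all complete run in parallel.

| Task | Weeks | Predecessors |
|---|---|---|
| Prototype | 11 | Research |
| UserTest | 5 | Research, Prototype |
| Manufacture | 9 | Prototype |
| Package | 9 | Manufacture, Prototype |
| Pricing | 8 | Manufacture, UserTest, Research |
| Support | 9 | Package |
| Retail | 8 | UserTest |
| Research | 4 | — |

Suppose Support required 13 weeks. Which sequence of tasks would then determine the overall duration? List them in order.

The binding path is Research→Prototype→Manufacture→Package→Support = 4+11+9+9+9 = 42; finish at 42 weeks.
Since Support is critical, the +4 change carries straight to that chain (now 46 weeks).
No other chain overtakes it, so the finish is 46 weeks.

Research, Prototype, Manufacture, Package, Support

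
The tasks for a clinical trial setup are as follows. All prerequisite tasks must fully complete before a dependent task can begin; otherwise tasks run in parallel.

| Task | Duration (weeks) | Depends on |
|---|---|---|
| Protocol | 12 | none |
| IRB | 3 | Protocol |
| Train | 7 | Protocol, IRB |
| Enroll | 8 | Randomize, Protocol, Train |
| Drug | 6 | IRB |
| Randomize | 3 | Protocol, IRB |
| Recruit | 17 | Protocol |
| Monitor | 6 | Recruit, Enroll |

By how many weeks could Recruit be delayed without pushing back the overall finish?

Protocol→IRB→Train→Enroll→Monitor = 12+3+7+8+6 = 36 sets the makespan at 36 weeks.
Recruit finishes as early as 29 and must finish by 30.
So Recruit can slip 30 − 29 = 1 week.

1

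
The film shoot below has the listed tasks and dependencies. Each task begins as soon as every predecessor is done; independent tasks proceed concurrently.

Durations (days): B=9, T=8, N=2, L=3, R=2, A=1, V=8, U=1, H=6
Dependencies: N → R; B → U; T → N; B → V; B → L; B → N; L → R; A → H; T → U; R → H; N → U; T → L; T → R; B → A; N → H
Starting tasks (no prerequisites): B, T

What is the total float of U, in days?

Critical path: B→L→R→H = 9+3+2+6 = 20, so the finish is 20 days.
The longest chain containing U totals 12 days.
Float = 20 − 12 = 8.

8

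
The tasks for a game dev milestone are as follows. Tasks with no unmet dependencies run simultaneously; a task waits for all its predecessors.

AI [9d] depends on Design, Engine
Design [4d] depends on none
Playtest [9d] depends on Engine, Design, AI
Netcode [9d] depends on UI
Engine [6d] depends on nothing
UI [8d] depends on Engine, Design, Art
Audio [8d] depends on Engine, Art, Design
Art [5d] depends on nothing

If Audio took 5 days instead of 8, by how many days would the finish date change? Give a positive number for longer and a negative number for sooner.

As given, the longest chain is Engine→AI→Playtest = 6+9+9 = 24, so the finish is 24 days.
Audio has 10 days of float (longest path through it is 14).
The critical path is still Engine→AI→Playtest; finish is now 24 days.
Change in finish: 24 − 24 = +0 days.

0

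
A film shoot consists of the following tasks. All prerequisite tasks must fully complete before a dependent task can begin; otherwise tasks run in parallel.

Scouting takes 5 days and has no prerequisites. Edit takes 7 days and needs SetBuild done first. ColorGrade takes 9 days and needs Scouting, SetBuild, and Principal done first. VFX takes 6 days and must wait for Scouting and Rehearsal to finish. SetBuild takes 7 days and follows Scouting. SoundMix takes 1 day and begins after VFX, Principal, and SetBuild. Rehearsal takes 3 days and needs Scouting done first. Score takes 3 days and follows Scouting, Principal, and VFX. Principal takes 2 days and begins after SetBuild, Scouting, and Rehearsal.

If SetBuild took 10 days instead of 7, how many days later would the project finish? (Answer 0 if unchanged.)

Critical path before the change: Scouting→SetBuild→Principal→ColorGrade = 5+7+2+9 = 23 giving 23 days.
SetBuild is on the critical path; changing it to 10 makes that path 26 days.
That remains the longest chain; total 26 days.
Change in finish: 26 − 23 = +3 days.

3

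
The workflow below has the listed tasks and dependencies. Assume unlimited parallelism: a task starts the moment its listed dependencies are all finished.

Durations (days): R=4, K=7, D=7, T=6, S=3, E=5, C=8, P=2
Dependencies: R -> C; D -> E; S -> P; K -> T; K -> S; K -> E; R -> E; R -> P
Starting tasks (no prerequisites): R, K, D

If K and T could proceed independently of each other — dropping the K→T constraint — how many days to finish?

Before: longest chain K→T = 7+6 = 13, finish 13.
Without K→T, T's earliest start moves from 7 to 0.
The longest chain is now R→C = 4+8 = 12, so the job takes 12 days.

12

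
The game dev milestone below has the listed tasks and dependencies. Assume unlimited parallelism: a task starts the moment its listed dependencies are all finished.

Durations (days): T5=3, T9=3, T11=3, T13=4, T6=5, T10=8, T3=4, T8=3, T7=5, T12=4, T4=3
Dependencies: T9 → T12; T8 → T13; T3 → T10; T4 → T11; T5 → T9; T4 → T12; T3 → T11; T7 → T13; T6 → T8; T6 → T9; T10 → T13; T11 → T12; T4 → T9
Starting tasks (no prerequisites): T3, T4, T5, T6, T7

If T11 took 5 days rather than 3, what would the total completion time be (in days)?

16

Critical path before the change: T3→T10→T13 = 4+8+4 = 16 giving 16 days.
T11 has 5 days of float (longest path through it is 11).
The critical path is still T3→T10→T13; finish is now 16 days.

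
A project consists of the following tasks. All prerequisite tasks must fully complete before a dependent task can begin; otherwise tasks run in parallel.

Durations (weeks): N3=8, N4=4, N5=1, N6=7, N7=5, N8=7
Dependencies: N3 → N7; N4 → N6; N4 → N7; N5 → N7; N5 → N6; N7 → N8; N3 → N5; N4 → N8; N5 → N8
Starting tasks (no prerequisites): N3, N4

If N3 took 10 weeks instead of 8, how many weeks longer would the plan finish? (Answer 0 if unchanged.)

The binding path is N3→N5→N7→N8 = 8+1+5+7 = 21; finish at 21 weeks.
N3 is on the critical path; changing it to 10 makes that path 23 weeks.
The critical path is still N3→N5→N7→N8; finish is now 23 weeks.
Change in finish: 23 − 21 = +2 weeks.

2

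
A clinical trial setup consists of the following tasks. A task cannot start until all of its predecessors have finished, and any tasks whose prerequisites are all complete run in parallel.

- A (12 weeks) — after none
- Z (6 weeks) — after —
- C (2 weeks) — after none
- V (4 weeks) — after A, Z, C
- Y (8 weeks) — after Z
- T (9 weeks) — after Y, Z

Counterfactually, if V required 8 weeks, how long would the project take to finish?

23

Baseline: Z→Y→T = 6+8+9 = 23 → 23 weeks.
V has 7 weeks of float (longest path through it is 16).
That remains the longest chain; total 23 weeks.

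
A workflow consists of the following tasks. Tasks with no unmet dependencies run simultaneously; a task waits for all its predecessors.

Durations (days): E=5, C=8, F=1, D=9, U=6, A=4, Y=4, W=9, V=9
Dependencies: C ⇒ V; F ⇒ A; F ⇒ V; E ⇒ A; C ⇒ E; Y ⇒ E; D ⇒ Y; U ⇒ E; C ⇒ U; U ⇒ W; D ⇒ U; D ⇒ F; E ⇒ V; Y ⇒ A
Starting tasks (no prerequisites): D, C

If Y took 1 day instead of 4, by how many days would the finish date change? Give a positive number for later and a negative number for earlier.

Actual critical path: D→U→E→V = 9+6+5+9 = 29 ⇒ 29 days.
The longest path through Y is only 27 days, so Y has float 2.
No other chain overtakes it, so the finish is 29 days.
Change in finish: 29 − 29 = +0 days.

0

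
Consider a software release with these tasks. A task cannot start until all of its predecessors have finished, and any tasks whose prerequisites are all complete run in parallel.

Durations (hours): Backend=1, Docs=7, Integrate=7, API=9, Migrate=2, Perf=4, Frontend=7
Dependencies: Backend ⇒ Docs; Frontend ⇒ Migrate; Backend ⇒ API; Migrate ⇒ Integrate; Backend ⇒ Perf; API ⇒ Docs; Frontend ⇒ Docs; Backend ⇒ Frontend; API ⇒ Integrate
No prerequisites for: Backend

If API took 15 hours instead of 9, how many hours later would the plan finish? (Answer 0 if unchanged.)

6

Critical path before the change: Backend→API→Docs = 1+9+7 = 17 giving 17 hours.
Since API is critical, the +6 change carries straight to that chain (now 23 hours).
No other chain overtakes it, so the finish is 23 hours.
Change in finish: 23 − 17 = +6 hours.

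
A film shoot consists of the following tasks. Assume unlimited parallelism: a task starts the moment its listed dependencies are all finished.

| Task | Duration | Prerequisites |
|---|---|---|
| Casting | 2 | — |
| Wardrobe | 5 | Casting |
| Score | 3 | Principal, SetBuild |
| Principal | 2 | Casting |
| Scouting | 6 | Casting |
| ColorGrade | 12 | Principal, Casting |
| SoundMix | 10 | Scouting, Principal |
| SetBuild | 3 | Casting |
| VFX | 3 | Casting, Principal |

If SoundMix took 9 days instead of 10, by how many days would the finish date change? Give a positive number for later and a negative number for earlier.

-1

The binding path is Casting→Scouting→SoundMix = 2+6+10 = 18; finish at 18 days.
SoundMix is on the critical path; changing it to 9 makes that path 17 days.
No other chain overtakes it, so the finish is 17 days.
Change in finish: 17 − 18 = -1 days.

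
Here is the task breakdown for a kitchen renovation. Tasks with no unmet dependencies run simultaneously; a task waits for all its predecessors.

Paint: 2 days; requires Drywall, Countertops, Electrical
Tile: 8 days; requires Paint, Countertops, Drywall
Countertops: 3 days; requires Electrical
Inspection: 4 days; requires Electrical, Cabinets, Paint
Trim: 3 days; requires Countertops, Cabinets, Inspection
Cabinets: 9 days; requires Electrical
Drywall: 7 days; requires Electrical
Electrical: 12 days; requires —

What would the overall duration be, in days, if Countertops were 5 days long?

As given, the longest chain is Electrical→Drywall→Paint→Tile = 12+7+2+8 = 29, so the finish is 29 days.
Countertops has 4 days of float (longest path through it is 25).
The critical path is still Electrical→Drywall→Paint→Tile; finish is now 29 days.

29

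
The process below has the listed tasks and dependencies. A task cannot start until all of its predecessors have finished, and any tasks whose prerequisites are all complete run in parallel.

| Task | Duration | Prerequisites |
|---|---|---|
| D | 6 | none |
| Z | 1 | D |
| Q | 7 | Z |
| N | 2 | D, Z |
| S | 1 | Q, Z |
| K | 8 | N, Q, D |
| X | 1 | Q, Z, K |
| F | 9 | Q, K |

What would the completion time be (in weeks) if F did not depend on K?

23

With the dependency in place, D→Z→Q→K→F = 6+1+7+8+9 = 31 sets the finish at 31 weeks.
Without K→F, F's earliest start moves from 22 to 14.
The longest chain is now D→Z→Q→K→X = 6+1+7+8+1 = 23, so the process takes 23 weeks.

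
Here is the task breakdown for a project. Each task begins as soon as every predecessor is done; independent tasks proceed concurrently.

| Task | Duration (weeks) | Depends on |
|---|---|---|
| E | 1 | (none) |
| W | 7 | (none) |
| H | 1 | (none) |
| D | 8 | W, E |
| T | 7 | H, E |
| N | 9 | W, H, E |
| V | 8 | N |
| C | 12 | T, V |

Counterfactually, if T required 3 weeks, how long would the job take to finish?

As given, the longest chain is W→N→V→C = 7+9+8+12 = 36, so the finish is 36 weeks.
T is off the critical path — its longest chain is 20 weeks, giving 16 of slack.
The critical path is still W→N→V→C; finish is now 36 weeks.

36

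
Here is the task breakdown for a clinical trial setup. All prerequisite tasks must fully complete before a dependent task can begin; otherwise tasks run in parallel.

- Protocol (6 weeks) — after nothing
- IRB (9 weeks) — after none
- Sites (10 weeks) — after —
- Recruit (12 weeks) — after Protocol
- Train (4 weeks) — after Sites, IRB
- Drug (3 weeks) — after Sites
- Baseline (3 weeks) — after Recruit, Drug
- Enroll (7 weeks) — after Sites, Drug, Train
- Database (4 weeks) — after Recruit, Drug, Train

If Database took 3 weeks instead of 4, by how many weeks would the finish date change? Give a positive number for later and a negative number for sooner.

Baseline: Protocol→Recruit→Database = 6+12+4 = 22 → 22 weeks.
Since Database is critical, the -1 change carries straight to that chain (now 21 weeks).
Now Protocol→Recruit→Baseline = 6+12+3 = 21 is longest, so the finish becomes 21 weeks.
Change in finish: 21 − 22 = -1 weeks.

-1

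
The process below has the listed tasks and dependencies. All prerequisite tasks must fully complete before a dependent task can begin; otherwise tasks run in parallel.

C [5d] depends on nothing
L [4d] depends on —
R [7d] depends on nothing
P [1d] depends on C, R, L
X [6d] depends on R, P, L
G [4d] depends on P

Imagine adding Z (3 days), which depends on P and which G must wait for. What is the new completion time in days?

15

Originally the job takes 14 days.
With Z inserted, G now waits for max(P, Z).
New critical path: R→P→Z→G = 7+1+3+4 = 15 ⇒ 15 days.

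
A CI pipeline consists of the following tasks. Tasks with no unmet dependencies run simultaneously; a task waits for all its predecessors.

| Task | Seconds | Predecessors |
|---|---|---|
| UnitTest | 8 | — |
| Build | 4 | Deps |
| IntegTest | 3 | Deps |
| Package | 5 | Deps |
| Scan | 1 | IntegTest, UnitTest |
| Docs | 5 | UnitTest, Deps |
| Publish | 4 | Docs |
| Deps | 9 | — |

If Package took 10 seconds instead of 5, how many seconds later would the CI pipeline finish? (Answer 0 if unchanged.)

The binding path is Deps→Docs→Publish = 9+5+4 = 18; finish at 18 seconds.
Package has 4 seconds of float (longest path through it is 14).
The binding chain switches to Deps→Package = 9+10 = 19; finish 19 seconds.
Change in finish: 19 − 18 = +1 seconds.

1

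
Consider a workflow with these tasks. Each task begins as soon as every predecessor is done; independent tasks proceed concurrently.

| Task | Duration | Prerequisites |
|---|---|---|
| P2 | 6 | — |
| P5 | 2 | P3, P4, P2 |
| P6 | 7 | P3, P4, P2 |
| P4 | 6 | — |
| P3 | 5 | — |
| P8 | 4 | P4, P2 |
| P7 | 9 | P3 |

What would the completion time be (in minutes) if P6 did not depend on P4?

With the dependency in place, P3→P7 = 5+9 = 14 sets the finish at 14 minutes.
Dropping P4→P6 doesn't change P6's earliest start (6); another predecessor still binds.
The longest chain is now P3→P7 = 5+9 = 14, so the plan takes 14 minutes.

14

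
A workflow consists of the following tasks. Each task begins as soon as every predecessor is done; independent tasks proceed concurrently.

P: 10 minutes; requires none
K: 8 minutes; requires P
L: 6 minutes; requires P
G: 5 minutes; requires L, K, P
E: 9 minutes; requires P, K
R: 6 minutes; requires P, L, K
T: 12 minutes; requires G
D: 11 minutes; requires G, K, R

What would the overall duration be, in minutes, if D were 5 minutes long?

35

The binding path is P→K→R→D = 10+8+6+11 = 35; finish at 35 minutes.
D is on the critical path; changing it to 5 makes that path 29 minutes.
New critical path: P→K→G→T = 10+8+5+12 = 35 ⇒ 35 minutes.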